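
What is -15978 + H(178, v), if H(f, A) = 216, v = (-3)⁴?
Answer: -15762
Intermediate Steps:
v = 81
-15978 + H(178, v) = -15978 + 216 = -15762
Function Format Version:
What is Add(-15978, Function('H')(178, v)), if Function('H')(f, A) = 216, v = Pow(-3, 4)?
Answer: -15762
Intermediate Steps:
v = 81
Add(-15978, Function('H')(178, v)) = Add(-15978, 216) = -15762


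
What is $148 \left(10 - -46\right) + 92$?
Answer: $8380$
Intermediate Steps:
$148 \left(10 - -46\right) + 92 = 148 \left(10 + 46\right) + 92 = 148 \cdot 56 + 92 = 8288 + 92 = 8380$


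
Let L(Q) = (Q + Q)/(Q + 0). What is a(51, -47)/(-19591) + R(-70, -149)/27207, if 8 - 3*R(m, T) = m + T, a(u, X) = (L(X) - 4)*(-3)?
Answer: 3957431/1599037011 ≈ 0.0024749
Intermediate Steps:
L(Q) = 2 (L(Q) = (2*Q)/Q = 2)
a(u, X) = 6 (a(u, X) = (2 - 4)*(-3) = -2*(-3) = 6)
R(m, T) = 8/3 - T/3 - m/3 (R(m, T) = 8/3 - (m + T)/3 = 8/3 - (T + m)/3 = 8/3 + (-T/3 - m/3) = 8/3 - T/3 - m/3)
a(51, -47)/(-19591) + R(-70, -149)/27207 = 6/(-19591) + (8/3 - 1/3*(-149) - 1/3*(-70))/27207 = 6*(-1/19591) + (8/3 + 149/3 + 70/3)*(1/27207) = -6/19591 + (227/3)*(1/27207) = -6/19591 + 227/81621 = 3957431/1599037011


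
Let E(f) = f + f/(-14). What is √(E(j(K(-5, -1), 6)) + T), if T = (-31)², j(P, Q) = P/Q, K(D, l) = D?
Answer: √1693839/42 ≈ 30.988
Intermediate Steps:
E(f) = 13*f/14 (E(f) = f + f*(-1/14) = f - f/14 = 13*f/14)
T = 961
√(E(j(K(-5, -1), 6)) + T) = √(13*(-5/6)/14 + 961) = √(13*(-5*⅙)/14 + 961) = √((13/14)*(-⅚) + 961) = √(-65/84 + 961) = √(80659/84) = √1693839/42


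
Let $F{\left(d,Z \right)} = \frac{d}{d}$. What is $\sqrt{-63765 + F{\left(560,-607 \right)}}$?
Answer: $2 i \sqrt{15941} \approx 252.52 i$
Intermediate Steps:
$F{\left(d,Z \right)} = 1$
$\sqrt{-63765 + F{\left(560,-607 \right)}} = \sqrt{-63765 + 1} = \sqrt{-63764} = 2 i \sqrt{15941}$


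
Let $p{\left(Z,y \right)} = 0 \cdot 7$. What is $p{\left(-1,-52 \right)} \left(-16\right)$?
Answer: $0$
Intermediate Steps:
$p{\left(Z,y \right)} = 0$
$p{\left(-1,-52 \right)} \left(-16\right) = 0 \left(-16\right) = 0$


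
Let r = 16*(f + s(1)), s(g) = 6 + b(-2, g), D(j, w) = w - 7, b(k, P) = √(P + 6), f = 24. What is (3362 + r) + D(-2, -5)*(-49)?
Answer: 4430 + 16*√7 ≈ 4472.3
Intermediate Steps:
b(k, P) = √(6 + P)
D(j, w) = -7 + w
s(g) = 6 + √(6 + g)
r = 480 + 16*√7 (r = 16*(24 + (6 + √(6 + 1))) = 16*(24 + (6 + √7)) = 16*(30 + √7) = 480 + 16*√7 ≈ 522.33)
(3362 + r) + D(-2, -5)*(-49) = (3362 + (480 + 16*√7)) + (-7 - 5)*(-49) = (3842 + 16*√7) - 12*(-49) = (3842 + 16*√7) + 588 = 4430 + 16*√7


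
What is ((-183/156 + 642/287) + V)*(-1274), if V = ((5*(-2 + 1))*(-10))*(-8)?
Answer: 41676061/82 ≈ 5.0824e+5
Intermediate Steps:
V = -400 (V = ((5*(-1))*(-10))*(-8) = -5*(-10)*(-8) = 50*(-8) = -400)
((-183/156 + 642/287) + V)*(-1274) = ((-183/156 + 642/287) - 400)*(-1274) = ((-183*1/156 + 642*(1/287)) - 400)*(-1274) = ((-61/52 + 642/287) - 400)*(-1274) = (15877/14924 - 400)*(-1274) = -5953723/14924*(-1274) = 41676061/82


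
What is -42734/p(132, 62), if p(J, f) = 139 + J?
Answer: -42734/271 ≈ -157.69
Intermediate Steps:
-42734/p(132, 62) = -42734/(139 + 132) = -42734/271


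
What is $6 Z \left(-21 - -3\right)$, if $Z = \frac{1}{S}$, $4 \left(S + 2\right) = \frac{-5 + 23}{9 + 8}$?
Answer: $\frac{3672}{59} \approx 62.237$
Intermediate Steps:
$S = - \frac{59}{34}$ ($S = -2 + \frac{\left(-5 + 23\right) \frac{1}{9 + 8}}{4} = -2 + \frac{18 \cdot \frac{1}{17}}{4} = -2 + \frac{1}{4} \cdot \frac{18}{17} = -2 + \frac{9}{34} = - \frac{59}{34} \approx -1.7353$)
$Z = - \frac{34}{59}$ ($Z = \frac{1}{- \frac{59}{34}} = - \frac{34}{59} \approx -0.57627$)
$6 Z \left(-21 - -3\right) = 6 \left(- \frac{34}{59}\right) \left(-21 - -3\right) = - \frac{204 \left(-21 + 3\right)}{59} = \left(- \frac{204}{59}\right) \left(-18\right) = \frac{3672}{59}$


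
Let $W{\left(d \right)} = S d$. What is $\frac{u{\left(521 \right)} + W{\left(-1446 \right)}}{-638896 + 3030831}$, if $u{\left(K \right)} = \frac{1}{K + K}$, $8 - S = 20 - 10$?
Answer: $\frac{6623}{5477794} \approx 0.0012091$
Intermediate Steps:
$S = -2$ ($S = 8 - \left(20 - 10\right) = 8 - 10 = -2$)
$W{\left(d \right)} = - 2 d$
$u{\left(K \right)} = \frac{1}{2 K}$
$\frac{u{\left(521 \right)} + W{\left(-1446 \right)}}{-638896 + 3030831} = \frac{\frac{1}{2 \cdot 521} - -2892}{-638896 + 3030831} = \frac{\frac{1}{2} \cdot \frac{1}{521} + 2892}{2391935} = \left(\frac{1}{1042} + 2892\right) \frac{1}{2391935} = \frac{3013465}{1042} \cdot \frac{1}{2391935} = \frac{6623}{5477794}$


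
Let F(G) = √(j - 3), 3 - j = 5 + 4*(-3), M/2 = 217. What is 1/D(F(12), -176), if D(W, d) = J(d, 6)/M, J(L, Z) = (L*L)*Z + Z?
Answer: 217/92931 ≈ 0.0023351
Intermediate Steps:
M = 434 (M = 2*217 = 434)
J(L, Z) = Z + Z*L² (J(L, Z) = L²*Z + Z = Z*L² + Z = Z + Z*L²)
j = 10 (j = 3 - (5 + 4*(-3)) = 3 - (5 - 12) = 3 - 1*(-7) = 3 + 7 = 10)
F(G) = √7 (F(G) = √(10 - 3) = √7)
D(W, d) = 3/217 + 3*d²/217 (D(W, d) = (6*(1 + d²))/434 = (6 + 6*d²)*(1/434) = 3/217 + 3*d²/217)
1/D(F(12), -176) = 1/(3/217 + (3/217)*(-176)²) = 1/(3/217 + (3/217)*30976) = 1/(3/217 + 92928/217) = 1/(92931/217) = 217/92931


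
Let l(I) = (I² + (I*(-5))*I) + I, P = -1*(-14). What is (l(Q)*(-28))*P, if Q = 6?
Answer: 54096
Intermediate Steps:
P = 14
l(I) = I - 4*I² (l(I) = (I² + (-5*I)*I) + I = (I² - 5*I²) + I = -4*I² + I = I - 4*I²)
(l(Q)*(-28))*P = ((6*(1 - 4*6))*(-28))*14 = ((6*(1 - 24))*(-28))*14 = ((6*(-23))*(-28))*14 = -138*(-28)*14 = 3864*14 = 54096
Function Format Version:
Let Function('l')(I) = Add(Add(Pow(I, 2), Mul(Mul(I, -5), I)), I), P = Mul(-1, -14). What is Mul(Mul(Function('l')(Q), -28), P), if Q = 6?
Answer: 54096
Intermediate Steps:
P = 14
Function('l')(I) = Add(I, Mul(-4, Pow(I, 2))) (Function('l')(I) = Add(Add(Pow(I, 2), Mul(Mul(-5, I), I)), I) = Add(Add(Pow(I, 2), Mul(-5, Pow(I, 2))), I) = Add(Mul(-4, Pow(I, 2)), I) = Add(I, Mul(-4, Pow(I, 2))))
Mul(Mul(Function('l')(Q), -28), P) = Mul(Mul(Mul(6, Add(1, Mul(-4, 6))), -28), 14) = Mul(Mul(Mul(6, Add(1, -24)), -28), 14) = Mul(Mul(Mul(6, -23), -28), 14) = Mul(Mul(-138, -28), 14) = Mul(3864, 14) = 54096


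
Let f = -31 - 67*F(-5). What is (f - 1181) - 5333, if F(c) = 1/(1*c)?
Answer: -32658/5 ≈ -6531.6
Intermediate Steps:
F(c) = 1/c
f = -88/5 (f = -31 - 67/(-5) = -31 - 67*(-⅕) = -31 + 67/5 = -88/5 ≈ -17.600)
(f - 1181) - 5333 = (-88/5 - 1181) - 5333 = -5993/5 - 5333 = -32658/5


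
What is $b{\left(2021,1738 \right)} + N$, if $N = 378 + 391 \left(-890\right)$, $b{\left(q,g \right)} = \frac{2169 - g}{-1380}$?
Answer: $- \frac{479704991}{1380} \approx -3.4761 \cdot 10^{5}$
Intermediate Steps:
$b{\left(q,g \right)} = - \frac{723}{460} + \frac{g}{1380}$ ($b{\left(q,g \right)} = \left(2169 - g\right) \left(- \frac{1}{1380}\right) = - \frac{723}{460} + \frac{g}{1380}$)
$N = -347612$ ($N = 378 - 347990 = -347612$)
$b{\left(2021,1738 \right)} + N = \left(- \frac{723}{460} + \frac{1}{1380} \cdot 1738\right) - 347612 = \left(- \frac{723}{460} + \frac{869}{690}\right) - 347612 = - \frac{431}{1380} - 347612 = - \frac{479704991}{1380}$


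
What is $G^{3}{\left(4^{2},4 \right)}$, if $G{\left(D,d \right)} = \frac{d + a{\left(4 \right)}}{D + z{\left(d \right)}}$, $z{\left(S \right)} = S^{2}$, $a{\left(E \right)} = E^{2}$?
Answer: $\frac{125}{512} \approx 0.24414$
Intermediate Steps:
$G{\left(D,d \right)} = \frac{16 + d}{D + d^{2}}$ ($G{\left(D,d \right)} = \frac{d + 4^{2}}{D + d^{2}} = \frac{d + 16}{D + d^{2}} = \frac{16 + d}{D + d^{2}}$)
$G^{3}{\left(4^{2},4 \right)} = \left(\frac{16 + 4}{4^{2} + 4^{2}}\right)^{3} = \left(\frac{1}{16 + 16} \cdot 20\right)^{3} = \left(\frac{1}{32} \cdot 20\right)^{3} = \left(\frac{5}{8}\right)^{3} = \frac{125}{512}$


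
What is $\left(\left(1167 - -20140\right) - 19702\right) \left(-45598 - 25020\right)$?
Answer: $-113341890$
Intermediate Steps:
$\left(\left(1167 - -20140\right) - 19702\right) \left(-45598 - 25020\right) = \left(\left(1167 + 20140\right) - 19702\right) \left(-70618\right) = \left(21307 - 19702\right) \left(-70618\right) = 1605 \left(-70618\right) = -113341890$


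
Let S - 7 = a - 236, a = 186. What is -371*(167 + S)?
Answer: -46004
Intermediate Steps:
S = -43 (S = 7 + (186 - 236) = 7 - 50 = -43)
-371*(167 + S) = -371*(167 - 43) = -371*124 = -46004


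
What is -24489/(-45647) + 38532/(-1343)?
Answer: -1725981477/61303921 ≈ -28.155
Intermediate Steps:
-24489/(-45647) + 38532/(-1343) = -24489*(-1/45647) + 38532*(-1/1343) = 24489/45647 - 38532/1343 = -1725981477/61303921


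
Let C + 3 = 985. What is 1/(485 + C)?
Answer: 1/1467 ≈ 0.00068166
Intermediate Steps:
C = 982 (C = -3 + 985 = 982)
1/(485 + C) = 1/(485 + 982) = 1/1467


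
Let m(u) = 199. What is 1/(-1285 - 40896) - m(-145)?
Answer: -8394020/42181 ≈ -199.00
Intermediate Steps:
1/(-1285 - 40896) - m(-145) = 1/(-1285 - 40896) - 1*199 = 1/(-42181) - 199 = -1/42181 - 199 = -8394020/42181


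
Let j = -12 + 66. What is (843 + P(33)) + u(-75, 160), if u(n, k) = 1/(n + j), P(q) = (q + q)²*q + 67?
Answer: 3037817/21 ≈ 1.4466e+5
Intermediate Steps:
j = 54
P(q) = 67 + 4*q³ (P(q) = (2*q)²*q + 67 = (4*q²)*q + 67 = 4*q³ + 67 = 67 + 4*q³)
u(n, k) = 1/(54 + n) (u(n, k) = 1/(n + 54) = 1/(54 + n))
(843 + P(33)) + u(-75, 160) = (843 + (67 + 4*33³)) + 1/(54 - 75) = (843 + (67 + 4*35937)) + 1/(-21) = (843 + (67 + 143748)) - 1/21 = (843 + 143815) - 1/21 = 144658 - 1/21 = 3037817/21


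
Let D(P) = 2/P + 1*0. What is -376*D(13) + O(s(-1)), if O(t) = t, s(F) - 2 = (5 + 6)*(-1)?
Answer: -869/13 ≈ -66.846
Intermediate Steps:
s(F) = -9 (s(F) = 2 + (5 + 6)*(-1) = 2 + 11*(-1) = 2 - 11 = -9)
D(P) = 2/P (D(P) = 2/P + 0 = 2/P)
-376*D(13) + O(s(-1)) = -752/13 - 9 = -869/13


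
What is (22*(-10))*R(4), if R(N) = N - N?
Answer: 0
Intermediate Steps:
R(N) = 0
(22*(-10))*R(4) = (22*(-10))*0 = -220*0 = 0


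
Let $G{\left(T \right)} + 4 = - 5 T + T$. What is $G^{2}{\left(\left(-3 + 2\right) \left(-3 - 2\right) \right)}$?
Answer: $576$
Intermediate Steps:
$G{\left(T \right)} = -4 - 4 T$ ($G{\left(T \right)} = -4 + \left(- 5 T + T\right) = -4 - 4 T$)
$G^{2}{\left(\left(-3 + 2\right) \left(-3 - 2\right) \right)} = \left(-4 - 4 \left(-3 + 2\right) \left(-3 - 2\right)\right)^{2} = \left(-4 - 4 \left(\left(-1\right) \left(-5\right)\right)\right)^{2} = \left(-4 - 20\right)^{2} = \left(-24\right)^{2} = 576$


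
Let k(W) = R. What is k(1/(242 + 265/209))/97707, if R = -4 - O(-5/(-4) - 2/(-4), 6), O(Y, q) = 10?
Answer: -14/97707 ≈ -0.00014329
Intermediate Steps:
R = -14 (R = -4 - 1*10 = -4 - 10 = -14)
k(W) = -14
k(1/(242 + 265/209))/97707 = -14/97707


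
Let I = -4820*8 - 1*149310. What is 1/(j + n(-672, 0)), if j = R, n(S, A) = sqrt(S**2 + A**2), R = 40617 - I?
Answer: 1/229159 ≈ 4.3638e-6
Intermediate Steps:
I = -187870 (I = -38560 - 149310 = -187870)
R = 228487 (R = 40617 - 1*(-187870) = 40617 + 187870 = 228487)
n(S, A) = sqrt(A**2 + S**2)
j = 228487
1/(j + n(-672, 0)) = 1/(228487 + sqrt(0**2 + (-672)**2)) = 1/(228487 + sqrt(0 + 451584)) = 1/(228487 + sqrt(451584)) = 1/(228487 + 672) = 1/229159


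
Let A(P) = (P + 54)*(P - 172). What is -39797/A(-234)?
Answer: -39797/73080 ≈ -0.54457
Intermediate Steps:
A(P) = (-172 + P)*(54 + P) (A(P) = (54 + P)*(-172 + P) = (-172 + P)*(54 + P))
-39797/A(-234) = -39797/(-9288 + (-234)**2 - 118*(-234)) = -39797/(-9288 + 54756 + 27612) = -39797/73080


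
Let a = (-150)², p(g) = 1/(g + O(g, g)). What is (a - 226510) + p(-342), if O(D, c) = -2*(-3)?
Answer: -68547361/336 ≈ -2.0401e+5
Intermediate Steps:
O(D, c) = 6
p(g) = 1/(6 + g) (p(g) = 1/(g + 6) = 1/(6 + g))
a = 22500
(a - 226510) + p(-342) = (22500 - 226510) + 1/(6 - 342) = -204010 + 1/(-336) = -204010 - 1/336 = -68547361/336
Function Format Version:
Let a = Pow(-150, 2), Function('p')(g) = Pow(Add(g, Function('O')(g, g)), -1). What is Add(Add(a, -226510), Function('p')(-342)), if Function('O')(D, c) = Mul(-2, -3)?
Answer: Rational(-68547361, 336) ≈ -2.0401e+5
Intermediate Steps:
Function('O')(D, c) = 6
Function('p')(g) = Pow(Add(6, g), -1) (Function('p')(g) = Pow(Add(g, 6), -1) = Pow(Add(6, g), -1))
a = 22500
Add(Add(a, -226510), Function('p')(-342)) = Add(Add(22500, -226510), Pow(Add(6, -342), -1)) = Add(-204010, Pow(-336, -1)) = Add(-204010, Rational(-1, 336)) = Rational(-68547361, 336)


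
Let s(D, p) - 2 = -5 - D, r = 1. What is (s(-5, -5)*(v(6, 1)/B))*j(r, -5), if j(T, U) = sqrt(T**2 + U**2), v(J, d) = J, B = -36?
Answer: -sqrt(26)/3 ≈ -1.6997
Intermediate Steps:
s(D, p) = -3 - D (s(D, p) = 2 + (-5 - D) = -3 - D)
(s(-5, -5)*(v(6, 1)/B))*j(r, -5) = ((-3 - 1*(-5))*(6/(-36)))*sqrt(1**2 + (-5)**2) = ((-3 + 5)*(6*(-1/36)))*sqrt(1 + 25) = (2*(-1/6))*sqrt(26) = -sqrt(26)/3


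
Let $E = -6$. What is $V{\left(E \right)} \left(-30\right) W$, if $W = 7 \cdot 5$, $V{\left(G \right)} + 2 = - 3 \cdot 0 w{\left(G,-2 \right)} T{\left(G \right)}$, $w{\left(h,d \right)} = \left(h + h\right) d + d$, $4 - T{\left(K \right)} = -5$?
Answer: $2100$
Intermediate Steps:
$T{\left(K \right)} = 9$ ($T{\left(K \right)} = 4 - -5 = 4 + 5 = 9$)
$w{\left(h,d \right)} = d + 2 d h$ ($w{\left(h,d \right)} = 2 h d + d = 2 d h + d = d + 2 d h$)
$V{\left(G \right)} = -2$ ($V{\left(G \right)} = -2 - 3 \cdot 0 \left(- 2 \left(1 + 2 G\right)\right) 9 = -2 - 3 \cdot 0 \left(-2 - 4 G\right) 9 = -2 - 3 \cdot 0 \cdot 9 = -2 - 0 = -2 + 0 = -2$)
$W = 35$
$V{\left(E \right)} \left(-30\right) W = \left(-2\right) \left(-30\right) 35 = 60 \cdot 35 = 2100$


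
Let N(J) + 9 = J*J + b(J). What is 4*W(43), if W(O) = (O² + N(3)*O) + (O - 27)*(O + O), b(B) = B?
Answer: 13416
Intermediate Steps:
N(J) = -9 + J + J² (N(J) = -9 + (J*J + J) = -9 + (J² + J) = -9 + (J + J²) = -9 + J + J²)
W(O) = O² + 3*O + 2*O*(-27 + O) (W(O) = (O² + (-9 + 3 + 3²)*O) + (O - 27)*(O + O) = (O² + (-9 + 3 + 9)*O) + (-27 + O)*(2*O) = (O² + 3*O) + 2*O*(-27 + O) = O² + 3*O + 2*O*(-27 + O))
4*W(43) = 4*(3*43*(-17 + 43)) = 4*(3*43*26) = 4*3354 = 13416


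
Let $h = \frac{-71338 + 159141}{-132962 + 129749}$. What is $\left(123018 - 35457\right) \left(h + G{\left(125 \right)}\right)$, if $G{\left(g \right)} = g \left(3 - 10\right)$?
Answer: $- \frac{9402034254}{119} \approx -7.9009 \cdot 10^{7}$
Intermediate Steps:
$G{\left(g \right)} = - 7 g$ ($G{\left(g \right)} = g \left(-7\right) = - 7 g$)
$h = - \frac{87803}{3213}$ ($h = \frac{87803}{-3213} = 87803 \left(- \frac{1}{3213}\right) = - \frac{87803}{3213} \approx -27.327$)
$\left(123018 - 35457\right) \left(h + G{\left(125 \right)}\right) = \left(123018 - 35457\right) \left(- \frac{87803}{3213} - 875\right) = 87561 \left(- \frac{87803}{3213} - 875\right) = 87561 \left(- \frac{2899178}{3213}\right) = - \frac{9402034254}{119}$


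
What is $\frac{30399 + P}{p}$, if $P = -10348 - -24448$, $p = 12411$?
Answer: $\frac{2119}{591} \approx 3.5854$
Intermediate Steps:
$P = 14100$ ($P = -10348 + 24448 = 14100$)
$\frac{30399 + P}{p} = \frac{30399 + 14100}{12411} = 44499 \cdot \frac{1}{12411} = \frac{2119}{591}$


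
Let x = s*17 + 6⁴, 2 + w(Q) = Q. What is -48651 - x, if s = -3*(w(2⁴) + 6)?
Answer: -48927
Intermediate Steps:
w(Q) = -2 + Q
s = -60 (s = -3*((-2 + 2⁴) + 6) = -3*((-2 + 16) + 6) = -3*(14 + 6) = -3*20 = -60)
x = 276 (x = -60*17 + 6⁴ = -1020 + 1296 = 276)
-48651 - x = -48651 - 1*276 = -48651 - 276 = -48927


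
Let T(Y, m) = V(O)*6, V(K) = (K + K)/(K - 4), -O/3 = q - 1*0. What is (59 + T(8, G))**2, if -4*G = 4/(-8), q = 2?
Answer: 109561/25 ≈ 4382.4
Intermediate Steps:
O = -6 (O = -3*(2 - 1*0) = -3*(2 + 0) = -3*2 = -6)
V(K) = 2*K/(-4 + K) (V(K) = (2*K)/(-4 + K) = 2*K/(-4 + K))
G = 1/8 (G = -1/(-8) = -(-1)/8 = -1/4*(-1/2) = 1/8 ≈ 0.12500)
T(Y, m) = 36/5 (T(Y, m) = (2*(-6)/(-4 - 6))*6 = (2*(-6)/(-10))*6 = (2*(-6)*(-1/10))*6 = (6/5)*6 = 36/5)
(59 + T(8, G))**2 = (59 + 36/5)**2 = (331/5)**2 = 109561/25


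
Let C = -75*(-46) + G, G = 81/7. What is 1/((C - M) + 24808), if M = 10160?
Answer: 7/126767 ≈ 5.5219e-5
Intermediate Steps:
G = 81/7 (G = 81*(⅐) = 81/7 ≈ 11.571)
C = 24231/7 (C = -75*(-46) + 81/7 = 3450 + 81/7 = 24231/7 ≈ 3461.6)
1/((C - M) + 24808) = 1/((24231/7 - 1*10160) + 24808) = 1/((24231/7 - 10160) + 24808) = 1/(-46889/7 + 24808) = 1/(126767/7) = 7/126767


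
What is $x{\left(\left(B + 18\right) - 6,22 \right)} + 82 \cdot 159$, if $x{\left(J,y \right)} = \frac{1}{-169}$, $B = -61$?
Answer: $\frac{2203421}{169} \approx 13038.0$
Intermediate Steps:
$x{\left(J,y \right)} = - \frac{1}{169}$
$x{\left(\left(B + 18\right) - 6,22 \right)} + 82 \cdot 159 = - \frac{1}{169} + 82 \cdot 159 = - \frac{1}{169} + 13038 = \frac{2203421}{169}$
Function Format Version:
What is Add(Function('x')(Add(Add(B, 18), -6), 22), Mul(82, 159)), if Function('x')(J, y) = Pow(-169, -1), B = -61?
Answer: Rational(2203421, 169) ≈ 13038.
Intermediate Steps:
Function('x')(J, y) = Rational(-1, 169)
Add(Function('x')(Add(Add(B, 18), -6), 22), Mul(82, 159)) = Add(Rational(-1, 169), Mul(82, 159)) = Add(Rational(-1, 169), 13038) = Rational(2203421, 169)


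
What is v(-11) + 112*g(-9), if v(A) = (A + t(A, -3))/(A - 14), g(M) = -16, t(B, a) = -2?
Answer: -44787/25 ≈ -1791.5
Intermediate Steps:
v(A) = (-2 + A)/(-14 + A) (v(A) = (A - 2)/(A - 14) = (-2 + A)/(-14 + A))
v(-11) + 112*g(-9) = (-2 - 11)/(-14 - 11) + 112*(-16) = -13/(-25) - 1792 = -1/25*(-13) - 1792 = 13/25 - 1792 = -44787/25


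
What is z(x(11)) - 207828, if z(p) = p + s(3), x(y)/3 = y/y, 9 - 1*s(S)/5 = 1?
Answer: -207785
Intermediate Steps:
s(S) = 40 (s(S) = 45 - 5*1 = 45 - 5 = 40)
x(y) = 3 (x(y) = 3*(y/y) = 3*1 = 3)
z(p) = 40 + p (z(p) = p + 40 = 40 + p)
z(x(11)) - 207828 = (40 + 3) - 207828 = 43 - 207828 = -207785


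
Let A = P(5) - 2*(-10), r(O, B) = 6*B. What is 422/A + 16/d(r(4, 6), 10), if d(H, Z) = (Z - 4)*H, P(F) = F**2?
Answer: 1276/135 ≈ 9.4519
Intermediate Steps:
d(H, Z) = H*(-4 + Z) (d(H, Z) = (-4 + Z)*H = H*(-4 + Z))
A = 45 (A = 5**2 - 2*(-10) = 25 + 20 = 45)
422/A + 16/d(r(4, 6), 10) = 422/45 + 16/(((6*6)*(-4 + 10))) = 422*(1/45) + 16/((36*6)) = 422/45 + 16/216 = 422/45 + 16*(1/216) = 422/45 + 2/27 = 1276/135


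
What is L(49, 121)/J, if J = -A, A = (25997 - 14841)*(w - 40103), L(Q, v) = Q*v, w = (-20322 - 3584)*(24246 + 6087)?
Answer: 5929/8090117015956 ≈ 7.3287e-10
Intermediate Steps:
w = -725140698 (w = -23906*30333 = -725140698)
A = -8090117015956 (A = (25997 - 14841)*(-725140698 - 40103) = 11156*(-725180801) = -8090117015956)
J = 8090117015956 (J = -1*(-8090117015956) = 8090117015956)
L(49, 121)/J = (49*121)/8090117015956 = 5929*(1/8090117015956) = 5929/8090117015956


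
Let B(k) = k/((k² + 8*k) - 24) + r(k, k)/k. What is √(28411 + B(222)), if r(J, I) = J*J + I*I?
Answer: √2087718313502/8506 ≈ 169.87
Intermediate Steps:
r(J, I) = I² + J² (r(J, I) = J² + I² = I² + J²)
B(k) = 2*k + k/(-24 + k² + 8*k) (B(k) = k/((k² + 8*k) - 24) + (k² + k²)/k = k/(-24 + k² + 8*k) + (2*k²)/k = k/(-24 + k² + 8*k) + 2*k = 2*k + k/(-24 + k² + 8*k))
√(28411 + B(222)) = √(28411 + 222*(-47 + 2*222² + 16*222)/(-24 + 222² + 8*222)) = √(28411 + 222*(-47 + 2*49284 + 3552)/(-24 + 49284 + 1776)) = √(28411 + 222*(-47 + 98568 + 3552)/51036) = √(28411 + 222*(1/51036)*102073) = √(28411 + 3776701/8506) = √(245440667/8506) = √2087718313502/8506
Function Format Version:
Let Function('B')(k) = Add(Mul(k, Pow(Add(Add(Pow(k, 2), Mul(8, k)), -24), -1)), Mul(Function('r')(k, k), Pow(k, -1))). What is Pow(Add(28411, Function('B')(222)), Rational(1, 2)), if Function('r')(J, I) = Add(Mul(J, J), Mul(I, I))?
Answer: Mul(Rational(1, 8506), Pow(2087718313502, Rational(1, 2))) ≈ 169.87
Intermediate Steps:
Function('r')(J, I) = Add(Pow(I, 2), Pow(J, 2)) (Function('r')(J, I) = Add(Pow(J, 2), Pow(I, 2)) = Add(Pow(I, 2), Pow(J, 2)))
Function('B')(k) = Add(Mul(2, k), Mul(k, Pow(Add(-24, Pow(k, 2), Mul(8, k)), -1))) (Function('B')(k) = Add(Mul(k, Pow(Add(Add(Pow(k, 2), Mul(8, k)), -24), -1)), Mul(Add(Pow(k, 2), Pow(k, 2)), Pow(k, -1))) = Add(Mul(k, Pow(Add(-24, Pow(k, 2), Mul(8, k)), -1)), Mul(Mul(2, Pow(k, 2)), Pow(k, -1))) = Add(Mul(k, Pow(Add(-24, Pow(k, 2), Mul(8, k)), -1)), Mul(2, k)) = Add(Mul(2, k), Mul(k, Pow(Add(-24, Pow(k, 2), Mul(8, k)), -1))))
Pow(Add(28411, Function('B')(222)), Rational(1, 2)) = Pow(Add(28411, Mul(222, Pow(Add(-24, Pow(222, 2), Mul(8, 222)), -1), Add(-47, Mul(2, Pow(222, 2)), Mul(16, 222)))), Rational(1, 2)) = Pow(Add(28411, Mul(222, Pow(Add(-24, 49284, 1776), -1), Add(-47, Mul(2, 49284), 3552))), Rational(1, 2)) = Pow(Add(28411, Mul(222, Pow(51036, -1), Add(-47, 98568, 3552))), Rational(1, 2)) = Pow(Add(28411, Mul(222, Rational(1, 51036), 102073)), Rational(1, 2)) = Pow(Add(28411, Rational(3776701, 8506)), Rational(1, 2)) = Pow(Rational(245440667, 8506), Rational(1, 2)) = Mul(Rational(1, 8506), Pow(2087718313502, Rational(1, 2)))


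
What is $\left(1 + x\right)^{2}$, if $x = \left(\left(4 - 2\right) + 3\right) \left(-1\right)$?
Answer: $16$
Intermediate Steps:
$x = -5$ ($x = \left(2 + 3\right) \left(-1\right) = 5 \left(-1\right) = -5$)
$\left(1 + x\right)^{2} = \left(1 - 5\right)^{2} = \left(-4\right)^{2} = 16$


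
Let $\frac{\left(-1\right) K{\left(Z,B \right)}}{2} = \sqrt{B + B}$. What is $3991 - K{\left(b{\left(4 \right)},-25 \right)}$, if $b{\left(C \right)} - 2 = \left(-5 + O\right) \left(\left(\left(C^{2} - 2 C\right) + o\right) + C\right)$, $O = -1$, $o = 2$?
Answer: $3991 + 10 i \sqrt{2} \approx 3991.0 + 14.142 i$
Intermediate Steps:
$b{\left(C \right)} = -10 - 6 C^{2} + 6 C$ ($b{\left(C \right)} = 2 + \left(-5 - 1\right) \left(\left(\left(C^{2} - 2 C\right) + 2\right) + C\right) = 2 - 6 \left(\left(2 + C^{2} - 2 C\right) + C\right) = 2 - 6 \left(2 + C^{2} - C\right) = 2 - \left(12 - 6 C + 6 C^{2}\right) = -10 - 6 C^{2} + 6 C$)
$K{\left(Z,B \right)} = - 2 \sqrt{2} \sqrt{B}$ ($K{\left(Z,B \right)} = - 2 \sqrt{B + B} = - 2 \sqrt{2 B} = - 2 \sqrt{2} \sqrt{B}$)
$3991 - K{\left(b{\left(4 \right)},-25 \right)} = 3991 - - 2 \sqrt{2} \sqrt{-25} = 3991 - - 2 \sqrt{2} \cdot 5 i = 3991 - - 10 i \sqrt{2} = 3991 + 10 i \sqrt{2}$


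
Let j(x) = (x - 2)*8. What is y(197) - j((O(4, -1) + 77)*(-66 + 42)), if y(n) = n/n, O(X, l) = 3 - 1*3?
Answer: 14801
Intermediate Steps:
O(X, l) = 0 (O(X, l) = 3 - 3 = 0)
j(x) = -16 + 8*x (j(x) = (-2 + x)*8 = -16 + 8*x)
y(n) = 1
y(197) - j((O(4, -1) + 77)*(-66 + 42)) = 1 - (-16 + 8*((0 + 77)*(-66 + 42))) = 1 - (-16 + 8*(77*(-24))) = 1 - (-16 + 8*(-1848)) = 1 - (-16 - 14784) = 1 - 1*(-14800) = 1 + 14800 = 14801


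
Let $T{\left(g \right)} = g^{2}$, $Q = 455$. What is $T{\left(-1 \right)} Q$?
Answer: $455$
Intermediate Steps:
$T{\left(-1 \right)} Q = \left(-1\right)^{2} \cdot 455 = 1 \cdot 455 = 455$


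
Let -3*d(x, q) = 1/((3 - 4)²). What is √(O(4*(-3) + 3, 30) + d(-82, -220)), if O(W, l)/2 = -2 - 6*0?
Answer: I*√39/3 ≈ 2.0817*I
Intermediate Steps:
d(x, q) = -⅓ (d(x, q) = -1/(3*(3 - 4)²) = -1/(3*((-1)²)) = -⅓/1 = -⅓*1 = -⅓)
O(W, l) = -4 (O(W, l) = 2*(-2 - 6*0) = 2*(-2 + 0) = 2*(-2) = -4)
√(O(4*(-3) + 3, 30) + d(-82, -220)) = √(-4 - ⅓) = √(-13/3) = I*√39/3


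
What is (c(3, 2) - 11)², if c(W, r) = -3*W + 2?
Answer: 324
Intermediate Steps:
c(W, r) = 2 - 3*W
(c(3, 2) - 11)² = ((2 - 3*3) - 11)² = ((2 - 9) - 11)² = (-7 - 11)² = (-18)² = 324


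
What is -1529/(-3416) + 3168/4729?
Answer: 18052529/16154264 ≈ 1.1175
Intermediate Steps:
-1529/(-3416) + 3168/4729 = -1529*(-1/3416) + 3168*(1/4729) = 1529/3416 + 3168/4729 = 18052529/16154264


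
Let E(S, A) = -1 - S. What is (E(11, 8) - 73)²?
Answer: 7225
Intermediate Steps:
(E(11, 8) - 73)² = ((-1 - 1*11) - 73)² = ((-1 - 11) - 73)² = (-12 - 73)² = (-85)² = 7225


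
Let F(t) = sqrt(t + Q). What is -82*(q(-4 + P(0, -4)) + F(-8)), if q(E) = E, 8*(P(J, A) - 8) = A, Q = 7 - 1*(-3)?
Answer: -287 - 82*sqrt(2) ≈ -402.97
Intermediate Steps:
Q = 10 (Q = 7 + 3 = 10)
P(J, A) = 8 + A/8
F(t) = sqrt(10 + t) (F(t) = sqrt(t + 10) = sqrt(10 + t))
-82*(q(-4 + P(0, -4)) + F(-8)) = -82*((-4 + (8 + (1/8)*(-4))) + sqrt(10 - 8)) = -82*((-4 + (8 - 1/2)) + sqrt(2)) = -82*((-4 + 15/2) + sqrt(2)) = -82*(7/2 + sqrt(2)) = -287 - 82*sqrt(2)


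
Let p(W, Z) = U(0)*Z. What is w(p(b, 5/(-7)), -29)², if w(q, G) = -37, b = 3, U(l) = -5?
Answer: 1369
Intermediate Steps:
p(W, Z) = -5*Z
w(p(b, 5/(-7)), -29)² = (-37)² = 1369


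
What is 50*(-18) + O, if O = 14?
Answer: -886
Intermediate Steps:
50*(-18) + O = 50*(-18) + 14 = -900 + 14 = -886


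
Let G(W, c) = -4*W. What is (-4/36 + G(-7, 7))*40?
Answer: 10040/9 ≈ 1115.6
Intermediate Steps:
(-4/36 + G(-7, 7))*40 = (-4/36 - 4*(-7))*40 = (-4*1/36 + 28)*40 = (-1/9 + 28)*40 = (251/9)*40 = 10040/9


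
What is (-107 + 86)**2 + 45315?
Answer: 45756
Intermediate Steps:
(-107 + 86)**2 + 45315 = (-21)**2 + 45315 = 441 + 45315 = 45756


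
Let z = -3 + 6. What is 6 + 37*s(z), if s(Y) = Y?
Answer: 117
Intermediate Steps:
z = 3
6 + 37*s(z) = 6 + 37*3 = 6 + 111 = 117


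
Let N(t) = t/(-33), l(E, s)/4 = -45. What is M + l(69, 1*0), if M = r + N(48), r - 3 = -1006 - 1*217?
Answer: -15416/11 ≈ -1401.5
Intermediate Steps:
l(E, s) = -180 (l(E, s) = 4*(-45) = -180)
r = -1220 (r = 3 + (-1006 - 1*217) = 3 + (-1006 - 217) = 3 - 1223 = -1220)
N(t) = -t/33 (N(t) = t*(-1/33) = -t/33)
M = -13436/11 (M = -1220 - 1/33*48 = -1220 - 16/11 = -13436/11 ≈ -1221.5)
M + l(69, 1*0) = -13436/11 - 180 = -15416/11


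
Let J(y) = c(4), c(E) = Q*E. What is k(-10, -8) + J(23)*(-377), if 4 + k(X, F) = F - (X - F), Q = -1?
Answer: 1498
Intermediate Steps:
k(X, F) = -4 - X + 2*F (k(X, F) = -4 + (F - (X - F)) = -4 + (F + (F - X)) = -4 + (-X + 2*F) = -4 - X + 2*F)
c(E) = -E
J(y) = -4 (J(y) = -1*4 = -4)
k(-10, -8) + J(23)*(-377) = (-4 - 1*(-10) + 2*(-8)) - 4*(-377) = (-4 + 10 - 16) + 1508 = -10 + 1508 = 1498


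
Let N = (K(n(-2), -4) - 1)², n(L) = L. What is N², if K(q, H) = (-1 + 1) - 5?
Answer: 1296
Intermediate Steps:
K(q, H) = -5 (K(q, H) = 0 - 5 = -5)
N = 36 (N = (-5 - 1)² = (-6)² = 36)
N² = 36² = 1296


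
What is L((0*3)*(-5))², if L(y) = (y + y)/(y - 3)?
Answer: 0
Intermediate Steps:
L(y) = 2*y/(-3 + y) (L(y) = (2*y)/(-3 + y) = 2*y/(-3 + y))
L((0*3)*(-5))² = (2*((0*3)*(-5))/(-3 + (0*3)*(-5)))² = (2*(0*(-5))/(-3 + 0*(-5)))² = (2*0/(-3 + 0))² = (2*0/(-3))² = (2*0*(-⅓))² = 0² = 0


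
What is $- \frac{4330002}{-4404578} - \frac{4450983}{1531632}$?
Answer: $- \frac{2162122029485}{1124365435216} \approx -1.923$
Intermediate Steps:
$- \frac{4330002}{-4404578} - \frac{4450983}{1531632} = \left(-4330002\right) \left(- \frac{1}{4404578}\right) - \frac{1483661}{510544} = \frac{2165001}{2202289} - \frac{1483661}{510544} = - \frac{2162122029485}{1124365435216}$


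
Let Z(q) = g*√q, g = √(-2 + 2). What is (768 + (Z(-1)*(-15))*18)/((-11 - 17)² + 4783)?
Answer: 768/5567 ≈ 0.13796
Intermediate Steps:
g = 0 (g = √0 = 0)
Z(q) = 0 (Z(q) = 0*√q = 0)
(768 + (Z(-1)*(-15))*18)/((-11 - 17)² + 4783) = (768 + (0*(-15))*18)/((-11 - 17)² + 4783) = (768 + 0*18)/((-28)² + 4783) = (768 + 0)/(784 + 4783) = 768/5567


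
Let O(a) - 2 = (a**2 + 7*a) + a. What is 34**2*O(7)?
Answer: 123692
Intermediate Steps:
O(a) = 2 + a**2 + 8*a (O(a) = 2 + ((a**2 + 7*a) + a) = 2 + (a**2 + 8*a) = 2 + a**2 + 8*a)
34**2*O(7) = 34**2*(2 + 7**2 + 8*7) = 1156*(2 + 49 + 56) = 1156*107 = 123692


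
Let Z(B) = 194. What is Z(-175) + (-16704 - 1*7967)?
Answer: -24477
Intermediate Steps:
Z(-175) + (-16704 - 1*7967) = 194 + (-16704 - 1*7967) = 194 + (-16704 - 7967) = 194 - 24671 = -24477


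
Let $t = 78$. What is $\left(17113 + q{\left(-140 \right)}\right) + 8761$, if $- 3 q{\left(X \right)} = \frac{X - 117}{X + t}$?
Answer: $\frac{4812307}{186} \approx 25873.0$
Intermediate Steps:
$q{\left(X \right)} = - \frac{-117 + X}{3 \left(78 + X\right)}$ ($q{\left(X \right)} = - \frac{\left(X - 117\right) \frac{1}{X + 78}}{3} = - \frac{\left(-117 + X\right) \frac{1}{78 + X}}{3} = - \frac{\frac{1}{78 + X} \left(-117 + X\right)}{3} = - \frac{-117 + X}{3 \left(78 + X\right)}$)
$\left(17113 + q{\left(-140 \right)}\right) + 8761 = \left(17113 + \frac{117 - -140}{3 \left(78 - 140\right)}\right) + 8761 = \left(17113 + \frac{117 + 140}{3 \left(-62\right)}\right) + 8761 = \left(17113 + \frac{1}{3} \left(- \frac{1}{62}\right) 257\right) + 8761 = \left(17113 - \frac{257}{186}\right) + 8761 = \frac{3182761}{186} + 8761 = \frac{4812307}{186}$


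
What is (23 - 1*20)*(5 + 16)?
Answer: 63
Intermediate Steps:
(23 - 1*20)*(5 + 16) = (23 - 20)*21 = 3*21 = 63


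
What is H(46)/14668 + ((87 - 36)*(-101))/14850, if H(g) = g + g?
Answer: -6182389/18151650 ≈ -0.34060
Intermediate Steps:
H(g) = 2*g
H(46)/14668 + ((87 - 36)*(-101))/14850 = (2*46)/14668 + ((87 - 36)*(-101))/14850 = 92*(1/14668) + (51*(-101))*(1/14850) = 23/3667 - 5151*1/14850 = 23/3667 - 1717/4950 = -6182389/18151650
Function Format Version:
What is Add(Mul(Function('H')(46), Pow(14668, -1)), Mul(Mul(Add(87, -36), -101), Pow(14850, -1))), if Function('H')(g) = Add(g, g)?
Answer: Rational(-6182389, 18151650) ≈ -0.34060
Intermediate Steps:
Function('H')(g) = Mul(2, g)
Add(Mul(Function('H')(46), Pow(14668, -1)), Mul(Mul(Add(87, -36), -101), Pow(14850, -1))) = Add(Mul(Mul(2, 46), Pow(14668, -1)), Mul(Mul(Add(87, -36), -101), Pow(14850, -1))) = Add(Mul(92, Rational(1, 14668)), Mul(Mul(51, -101), Rational(1, 14850))) = Add(Rational(23, 3667), Mul(-5151, Rational(1, 14850))) = Add(Rational(23, 3667), Rational(-1717, 4950)) = Rational(-6182389, 18151650)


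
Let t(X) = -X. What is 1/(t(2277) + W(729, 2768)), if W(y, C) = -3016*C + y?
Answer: -1/8349836 ≈ -1.1976e-7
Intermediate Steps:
W(y, C) = y - 3016*C
1/(t(2277) + W(729, 2768)) = 1/(-1*2277 + (729 - 3016*2768)) = 1/(-2277 + (729 - 8348288)) = 1/(-2277 - 8347559) = 1/(-8349836) = -1/8349836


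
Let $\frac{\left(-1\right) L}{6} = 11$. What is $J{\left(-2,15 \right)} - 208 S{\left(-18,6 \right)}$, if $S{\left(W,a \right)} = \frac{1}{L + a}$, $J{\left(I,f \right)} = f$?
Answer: $\frac{277}{15} \approx 18.467$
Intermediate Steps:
$L = -66$ ($L = \left(-6\right) 11 = -66$)
$S{\left(W,a \right)} = \frac{1}{-66 + a}$
$J{\left(-2,15 \right)} - 208 S{\left(-18,6 \right)} = 15 - \frac{208}{-66 + 6} = 15 - \frac{208}{-60} = 15 - - \frac{52}{15} = 15 + \frac{52}{15} = \frac{277}{15}$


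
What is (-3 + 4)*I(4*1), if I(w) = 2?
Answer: 2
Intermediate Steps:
(-3 + 4)*I(4*1) = (-3 + 4)*2 = 1*2 = 2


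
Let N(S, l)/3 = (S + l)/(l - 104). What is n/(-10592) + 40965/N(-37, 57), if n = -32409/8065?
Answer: -2741207462431/85424480 ≈ -32089.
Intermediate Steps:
N(S, l) = 3*(S + l)/(-104 + l) (N(S, l) = 3*((S + l)/(l - 104)) = 3*((S + l)/(-104 + l)) = 3*(S + l)/(-104 + l))
n = -32409/8065 (n = -32409*1/8065 = -32409/8065 ≈ -4.0185)
n/(-10592) + 40965/N(-37, 57) = -32409/8065/(-10592) + 40965/((3*(-37 + 57)/(-104 + 57))) = -32409/8065*(-1/10592) + 40965/((3*20/(-47))) = 32409/85424480 + 40965/((3*(-1/47)*20)) = 32409/85424480 + 40965/(-60/47) = 32409/85424480 + 40965*(-47/60) = 32409/85424480 - 128357/4 = -2741207462431/85424480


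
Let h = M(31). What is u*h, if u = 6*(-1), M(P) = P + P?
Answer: -372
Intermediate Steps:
M(P) = 2*P
u = -6
h = 62 (h = 2*31 = 62)
u*h = -6*62 = -372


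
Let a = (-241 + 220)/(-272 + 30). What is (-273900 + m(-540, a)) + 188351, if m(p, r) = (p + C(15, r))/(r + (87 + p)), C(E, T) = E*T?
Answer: -625097852/7307 ≈ -85548.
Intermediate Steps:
a = 21/242 (a = -21/(-242) = -21*(-1/242) = 21/242 ≈ 0.086777)
m(p, r) = (p + 15*r)/(87 + p + r) (m(p, r) = (p + 15*r)/(r + (87 + p)) = (p + 15*r)/(87 + p + r))
(-273900 + m(-540, a)) + 188351 = (-273900 + (-540 + 15*(21/242))/(87 - 540 + 21/242)) + 188351 = (-273900 + (-540 + 315/242)/(-109605/242)) + 188351 = (-273900 - 242/109605*(-130365/242)) + 188351 = (-273900 + 8691/7307) + 188351 = -2001378609/7307 + 188351 = -625097852/7307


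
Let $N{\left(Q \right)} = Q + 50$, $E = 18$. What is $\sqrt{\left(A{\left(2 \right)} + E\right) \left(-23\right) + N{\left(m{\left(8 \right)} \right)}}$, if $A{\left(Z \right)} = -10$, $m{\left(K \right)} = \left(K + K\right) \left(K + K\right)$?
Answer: $\sqrt{122} \approx 11.045$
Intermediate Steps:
$m{\left(K \right)} = 4 K^{2}$ ($m{\left(K \right)} = 2 K 2 K = 4 K^{2}$)
$N{\left(Q \right)} = 50 + Q$
$\sqrt{\left(A{\left(2 \right)} + E\right) \left(-23\right) + N{\left(m{\left(8 \right)} \right)}} = \sqrt{\left(-10 + 18\right) \left(-23\right) + \left(50 + 4 \cdot 8^{2}\right)} = \sqrt{8 \left(-23\right) + \left(50 + 4 \cdot 64\right)} = \sqrt{-184 + \left(50 + 256\right)} = \sqrt{-184 + 306} = \sqrt{122}$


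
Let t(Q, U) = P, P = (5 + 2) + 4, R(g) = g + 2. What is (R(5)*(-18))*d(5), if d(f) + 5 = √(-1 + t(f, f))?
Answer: 630 - 126*√10 ≈ 231.55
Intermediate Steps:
R(g) = 2 + g
P = 11 (P = 7 + 4 = 11)
t(Q, U) = 11
d(f) = -5 + √10 (d(f) = -5 + √(-1 + 11) = -5 + √10)
(R(5)*(-18))*d(5) = ((2 + 5)*(-18))*(-5 + √10) = (7*(-18))*(-5 + √10) = -126*(-5 + √10) = 630 - 126*√10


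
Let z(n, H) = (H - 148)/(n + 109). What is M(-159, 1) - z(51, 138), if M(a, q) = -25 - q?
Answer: -415/16 ≈ -25.938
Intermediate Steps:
z(n, H) = (-148 + H)/(109 + n)
M(-159, 1) - z(51, 138) = (-25 - 1*1) - (-148 + 138)/(109 + 51) = (-25 - 1) - (-10)/160 = -26 - (-10)/160 = -26 - 1*(-1/16) = -26 + 1/16 = -415/16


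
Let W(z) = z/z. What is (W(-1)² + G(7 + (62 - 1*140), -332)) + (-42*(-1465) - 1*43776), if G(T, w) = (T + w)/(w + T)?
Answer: 17756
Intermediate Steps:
G(T, w) = 1 (G(T, w) = (T + w)/(T + w) = 1)
W(z) = 1
(W(-1)² + G(7 + (62 - 1*140), -332)) + (-42*(-1465) - 1*43776) = (1² + 1) + (-42*(-1465) - 1*43776) = (1 + 1) + (61530 - 43776) = 2 + 17754 = 17756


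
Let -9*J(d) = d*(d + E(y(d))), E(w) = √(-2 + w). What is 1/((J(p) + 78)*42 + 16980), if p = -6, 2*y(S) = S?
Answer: 2511/50441458 - 7*I*√5/100882916 ≈ 4.978e-5 - 1.5515e-7*I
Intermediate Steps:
y(S) = S/2
J(d) = -d*(d + √(-2 + d/2))/9
1/((J(p) + 78)*42 + 16980) = 1/((-1/18*(-6)*(√(-8 + 2*(-6)) + 2*(-6)) + 78)*42 + 16980) = 1/((-1/18*(-6)*(√(-8 - 12) - 12) + 78)*42 + 16980) = 1/((-1/18*(-6)*(√(-20) - 12) + 78)*42 + 16980) = 1/((-1/18*(-6)*(2*I*√5 - 12) + 78)*42 + 16980) = 1/((-1/18*(-6)*(-12 + 2*I*√5) + 78)*42 + 16980) = 1/(((-4 + 2*I*√5/3) + 78)*42 + 16980) = 1/((74 + 2*I*√5/3)*42 + 16980) = 1/((3108 + 28*I*√5) + 16980) = 1/(20088 + 28*I*√5)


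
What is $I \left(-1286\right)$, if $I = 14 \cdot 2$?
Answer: $-36008$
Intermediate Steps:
$I = 28$
$I \left(-1286\right) = 28 \left(-1286\right) = -36008$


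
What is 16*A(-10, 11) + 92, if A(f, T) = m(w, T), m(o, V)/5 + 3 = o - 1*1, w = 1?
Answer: -148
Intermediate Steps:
m(o, V) = -20 + 5*o (m(o, V) = -15 + 5*(o - 1*1) = -15 + 5*(o - 1) = -15 + 5*(-1 + o) = -15 + (-5 + 5*o) = -20 + 5*o)
A(f, T) = -15 (A(f, T) = -20 + 5*1 = -20 + 5 = -15)
16*A(-10, 11) + 92 = 16*(-15) + 92 = -240 + 92 = -148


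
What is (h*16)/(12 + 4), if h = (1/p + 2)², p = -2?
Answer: 9/4 ≈ 2.2500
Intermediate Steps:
h = 9/4 (h = (1/(-2) + 2)² = (-½ + 2)² = (3/2)² = 9/4 ≈ 2.2500)
(h*16)/(12 + 4) = ((9/4)*16)/(12 + 4) = 36/16 = 36*(1/16) = 9/4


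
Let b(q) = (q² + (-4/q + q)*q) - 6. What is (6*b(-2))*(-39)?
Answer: 468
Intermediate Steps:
b(q) = -6 + q² + q*(q - 4/q) (b(q) = (q² + (q - 4/q)*q) - 6 = (q² + q*(q - 4/q)) - 6 = -6 + q² + q*(q - 4/q))
(6*b(-2))*(-39) = (6*(-10 + 2*(-2)²))*(-39) = (6*(-10 + 2*4))*(-39) = (6*(-10 + 8))*(-39) = (6*(-2))*(-39) = -12*(-39) = 468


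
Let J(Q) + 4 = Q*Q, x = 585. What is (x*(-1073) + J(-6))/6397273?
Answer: -627673/6397273 ≈ -0.098116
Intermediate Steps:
J(Q) = -4 + Q² (J(Q) = -4 + Q*Q = -4 + Q²)
(x*(-1073) + J(-6))/6397273 = (585*(-1073) + (-4 + (-6)²))/6397273 = (-627705 + (-4 + 36))*(1/6397273) = (-627705 + 32)*(1/6397273) = -627673*1/6397273 = -627673/6397273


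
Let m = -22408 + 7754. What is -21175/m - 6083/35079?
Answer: 59423413/46731606 ≈ 1.2716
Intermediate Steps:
m = -14654
-21175/m - 6083/35079 = -21175/(-14654) - 6083/35079 = -21175*(-1/14654) - 6083*1/35079 = 21175/14654 - 553/3189 = 59423413/46731606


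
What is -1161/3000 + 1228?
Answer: 1227613/1000 ≈ 1227.6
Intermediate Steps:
-1161/3000 + 1228 = -1161*1/3000 + 1228 = -387/1000 + 1228 = 1227613/1000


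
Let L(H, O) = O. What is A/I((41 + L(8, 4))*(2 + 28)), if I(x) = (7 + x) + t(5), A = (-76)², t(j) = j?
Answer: 2888/681 ≈ 4.2408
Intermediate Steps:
A = 5776
I(x) = 12 + x (I(x) = (7 + x) + 5 = 12 + x)
A/I((41 + L(8, 4))*(2 + 28)) = 5776/(12 + (41 + 4)*(2 + 28)) = 5776/(12 + 45*30) = 5776/(12 + 1350) = 5776/1362 = 5776*(1/1362) = 2888/681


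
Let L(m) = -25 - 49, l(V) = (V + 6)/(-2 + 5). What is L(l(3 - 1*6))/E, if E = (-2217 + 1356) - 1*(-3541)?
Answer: -37/1340 ≈ -0.027612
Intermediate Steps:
l(V) = 2 + V/3 (l(V) = (6 + V)/3 = (6 + V)*(⅓) = 2 + V/3)
L(m) = -74
E = 2680 (E = -861 + 3541 = 2680)
L(l(3 - 1*6))/E = -74/2680 = -74*1/2680 = -37/1340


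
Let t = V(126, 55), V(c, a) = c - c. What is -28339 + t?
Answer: -28339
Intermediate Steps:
V(c, a) = 0
t = 0
-28339 + t = -28339 + 0 = -28339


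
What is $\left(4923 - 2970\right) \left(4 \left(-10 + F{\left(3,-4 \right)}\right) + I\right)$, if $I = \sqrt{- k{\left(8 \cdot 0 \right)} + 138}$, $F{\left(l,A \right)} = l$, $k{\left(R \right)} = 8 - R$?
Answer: $-54684 + 1953 \sqrt{130} \approx -32416.0$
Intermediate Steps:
$I = \sqrt{130}$ ($I = \sqrt{- (8 - 8 \cdot 0) + 138} = \sqrt{- (8 - 0) + 138} = \sqrt{- (8 + 0) + 138} = \sqrt{\left(-1\right) 8 + 138} = \sqrt{-8 + 138} = \sqrt{130} \approx 11.402$)
$\left(4923 - 2970\right) \left(4 \left(-10 + F{\left(3,-4 \right)}\right) + I\right) = \left(4923 - 2970\right) \left(4 \left(-10 + 3\right) + \sqrt{130}\right) = 1953 \left(4 \left(-7\right) + \sqrt{130}\right) = 1953 \left(-28 + \sqrt{130}\right) = -54684 + 1953 \sqrt{130}$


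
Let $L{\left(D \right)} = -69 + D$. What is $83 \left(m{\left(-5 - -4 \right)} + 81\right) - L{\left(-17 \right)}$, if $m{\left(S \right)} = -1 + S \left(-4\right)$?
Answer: $7058$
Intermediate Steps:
$m{\left(S \right)} = -1 - 4 S$
$83 \left(m{\left(-5 - -4 \right)} + 81\right) - L{\left(-17 \right)} = 83 \left(\left(-1 - 4 \left(-5 - -4\right)\right) + 81\right) - \left(-69 - 17\right) = 83 \left(\left(-1 - 4 \left(-5 + 4\right)\right) + 81\right) - -86 = 83 \left(\left(-1 - -4\right) + 81\right) + 86 = 83 \left(\left(-1 + 4\right) + 81\right) + 86 = 83 \left(3 + 81\right) + 86 = 83 \cdot 84 + 86 = 6972 + 86 = 7058$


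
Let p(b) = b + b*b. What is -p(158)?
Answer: -25122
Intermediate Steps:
p(b) = b + b²
-p(158) = -158*(1 + 158) = -158*159 = -1*25122 = -25122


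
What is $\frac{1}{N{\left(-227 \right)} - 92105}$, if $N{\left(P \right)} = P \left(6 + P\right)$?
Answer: $- \frac{1}{41938} \approx -2.3845 \cdot 10^{-5}$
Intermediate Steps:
$\frac{1}{N{\left(-227 \right)} - 92105} = \frac{1}{- 227 \left(6 - 227\right) - 92105} = \frac{1}{\left(-227\right) \left(-221\right) - 92105} = \frac{1}{50167 - 92105} = \frac{1}{-41938} = - \frac{1}{41938}$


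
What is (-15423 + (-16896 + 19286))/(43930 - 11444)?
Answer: -13033/32486 ≈ -0.40119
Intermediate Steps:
(-15423 + (-16896 + 19286))/(43930 - 11444) = (-15423 + 2390)/32486 = -13033*1/32486 = -13033/32486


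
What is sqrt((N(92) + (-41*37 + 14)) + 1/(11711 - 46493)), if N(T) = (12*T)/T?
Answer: I*sqrt(1803793233066)/34782 ≈ 38.613*I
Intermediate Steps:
N(T) = 12
sqrt((N(92) + (-41*37 + 14)) + 1/(11711 - 46493)) = sqrt((12 + (-41*37 + 14)) + 1/(11711 - 46493)) = sqrt((12 + (-1517 + 14)) + 1/(-34782)) = sqrt((12 - 1503) - 1/34782) = sqrt(-1491 - 1/34782) = sqrt(-51859963/34782) = I*sqrt(1803793233066)/34782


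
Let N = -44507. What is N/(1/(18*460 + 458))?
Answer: -388902166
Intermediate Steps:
N/(1/(18*460 + 458)) = -44507/(1/(18*460 + 458)) = -44507/(1/(8280 + 458)) = -44507/(1/8738) = -44507/1/8738 = -44507*8738 = -388902166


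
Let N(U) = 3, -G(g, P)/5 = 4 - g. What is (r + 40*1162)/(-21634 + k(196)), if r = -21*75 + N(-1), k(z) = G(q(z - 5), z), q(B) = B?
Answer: -44908/20699 ≈ -2.1696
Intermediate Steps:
G(g, P) = -20 + 5*g (G(g, P) = -5*(4 - g) = -20 + 5*g)
k(z) = -45 + 5*z (k(z) = -20 + 5*(z - 5) = -20 + 5*(-5 + z) = -20 + (-25 + 5*z) = -45 + 5*z)
r = -1572 (r = -21*75 + 3 = -1575 + 3 = -1572)
(r + 40*1162)/(-21634 + k(196)) = (-1572 + 40*1162)/(-21634 + (-45 + 5*196)) = (-1572 + 46480)/(-21634 + (-45 + 980)) = 44908/(-21634 + 935) = 44908/(-20699) = 44908*(-1/20699) = -44908/20699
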